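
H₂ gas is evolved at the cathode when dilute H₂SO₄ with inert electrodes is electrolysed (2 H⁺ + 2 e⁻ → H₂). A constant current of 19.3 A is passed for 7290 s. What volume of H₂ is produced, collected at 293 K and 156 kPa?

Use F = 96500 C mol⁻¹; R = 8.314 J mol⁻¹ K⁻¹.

11.4 L

Q = I·t = 19.30 A × 7290.0 s = 140700 C.
n(e⁻) = Q/F = 140700 / 96500 = 1.458 mol.
2 electrons are transferred per H₂ molecule, so n(H₂) = 1.458 / 2 = 0.7290 mol.
V = nRT/P = (0.7290 × 8.314 × 293) / (156 × 10³ Pa) = 0.0114 m³ = 11.4 L.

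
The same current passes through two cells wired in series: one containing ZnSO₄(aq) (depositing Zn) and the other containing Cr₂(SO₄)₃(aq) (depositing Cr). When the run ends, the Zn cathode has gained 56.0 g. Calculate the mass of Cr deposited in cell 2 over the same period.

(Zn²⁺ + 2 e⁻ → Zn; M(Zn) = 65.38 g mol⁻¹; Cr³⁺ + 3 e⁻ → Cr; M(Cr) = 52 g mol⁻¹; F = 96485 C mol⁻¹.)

n(Zn) = 56.0 / 65.38 = 0.8565 mol.
Since Zn²⁺ + 2 e⁻ → Zn, n(e⁻) passed = 2 × 0.8565 = 1.713 mol.
Cells in series carry the same charge, so the same 1.713 mol of electrons passes through cell 2.
Cr³⁺ + 3 e⁻ → Cr, so n(Cr) = 1.713 / 3 = 0.5710 mol.
m(Cr) = 0.5710 × 52 = 29.7 g.

29.7 g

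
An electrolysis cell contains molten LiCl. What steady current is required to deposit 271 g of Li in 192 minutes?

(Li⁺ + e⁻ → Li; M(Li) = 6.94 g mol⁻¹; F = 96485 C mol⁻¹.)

327 A

n(Li) = 271 / 6.94 = 39.05 mol.
n(e⁻) = 1 × 39.05 = 39.05 mol.
Q = n(e⁻)·F = 39.05 × 96485 = 3768000 C.
I = Q/t = 3768000 / 11520 s = 327 A.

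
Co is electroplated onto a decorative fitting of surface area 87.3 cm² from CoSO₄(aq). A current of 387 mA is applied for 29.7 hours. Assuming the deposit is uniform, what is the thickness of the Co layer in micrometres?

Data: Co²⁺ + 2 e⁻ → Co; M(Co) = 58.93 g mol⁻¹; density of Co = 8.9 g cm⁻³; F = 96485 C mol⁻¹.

163 μm

Q = I·t = 0.3870 × 106920 = 41380 C; n(e⁻) = 0.4289 mol.
n(Co) = n(e⁻)/2 = 0.2144 mol, so m = 0.2144 × 58.93 = 12.64 g.
Volume = m/ρ = 12.64 / 8.9 = 1.420 cm³.
Thickness = V/A = 1.420 / 87.3 = 0.0163 cm = 163 μm.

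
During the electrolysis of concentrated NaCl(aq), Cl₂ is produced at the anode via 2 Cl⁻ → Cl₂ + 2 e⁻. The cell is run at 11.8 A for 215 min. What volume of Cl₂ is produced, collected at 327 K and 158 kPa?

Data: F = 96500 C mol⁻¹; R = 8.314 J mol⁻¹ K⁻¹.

Q = I·t = 11.80 A × 12900 s = 152200 C.
n(e⁻) = Q/F = 152200 / 96500 = 1.577 mol.
2 electrons are transferred per Cl₂ molecule, so n(Cl₂) = 1.577 / 2 = 0.7887 mol.
V = nRT/P = (0.7887 × 8.314 × 327) / (158 × 10³ Pa) = 0.0136 m³ = 13.6 L.

13.6 L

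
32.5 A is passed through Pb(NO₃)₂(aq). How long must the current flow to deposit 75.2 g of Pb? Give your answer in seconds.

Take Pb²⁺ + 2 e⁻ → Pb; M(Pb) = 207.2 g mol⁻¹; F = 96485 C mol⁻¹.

n(Pb) = m/M = 75.2 / 207.2 = 0.3629 mol.
Each Pb atom requires 2 electrons, so n(e⁻) = 2 × 0.3629 = 0.7259 mol.
Q = n(e⁻)·F = 0.7259 × 96485 = 70040 C.
t = Q/I = 70040 / 32.50 A = 2155 s.

2150 s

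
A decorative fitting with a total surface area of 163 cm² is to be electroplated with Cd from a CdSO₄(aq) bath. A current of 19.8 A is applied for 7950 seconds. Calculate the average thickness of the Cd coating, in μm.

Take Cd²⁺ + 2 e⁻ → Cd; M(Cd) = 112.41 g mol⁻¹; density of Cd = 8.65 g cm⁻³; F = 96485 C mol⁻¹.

650 μm

Q = I·t = 19.80 × 7950.0 = 157400 C; n(e⁻) = 1.631 mol.
n(Cd) = n(e⁻)/2 = 0.8157 mol, so m = 0.8157 × 112.41 = 91.70 g.
Volume = m/ρ = 91.70 / 8.65 = 10.60 cm³.
Thickness = V/A = 10.60 / 163 = 0.0650 cm = 650 μm.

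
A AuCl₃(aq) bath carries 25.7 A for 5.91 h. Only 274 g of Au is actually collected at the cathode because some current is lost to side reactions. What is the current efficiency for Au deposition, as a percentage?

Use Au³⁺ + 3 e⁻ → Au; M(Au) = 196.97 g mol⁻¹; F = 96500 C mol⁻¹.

73.7 %

Q = I·t = 25.70 × 21276 = 546800 C; n(e⁻) = 546800/96500 = 5.666 mol.
Theoretical n(Au) = n(e⁻)/3 = 1.889 mol, i.e. m_theo = 1.889 × 196.97 = 372.0 g.
Efficiency = m_actual / m_theo = 274 / 372.0 = 73.7 %.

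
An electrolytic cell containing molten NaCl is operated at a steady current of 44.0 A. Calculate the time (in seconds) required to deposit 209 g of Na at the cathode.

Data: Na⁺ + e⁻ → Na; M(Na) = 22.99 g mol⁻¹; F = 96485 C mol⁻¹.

19900 s

n(Na) = m/M = 209 / 22.99 = 9.091 mol.
Each Na atom requires 1 electron, so n(e⁻) = 1 × 9.091 = 9.091 mol.
Q = n(e⁻)·F = 9.091 × 96485 = 877100 C.
t = Q/I = 877100 / 44.00 A = 19930 s.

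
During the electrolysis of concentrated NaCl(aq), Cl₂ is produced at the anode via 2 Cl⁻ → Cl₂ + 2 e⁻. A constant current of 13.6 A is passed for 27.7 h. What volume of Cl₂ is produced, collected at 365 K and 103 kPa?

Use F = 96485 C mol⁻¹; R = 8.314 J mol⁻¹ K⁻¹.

Q = I·t = 13.60 A × 99720 s = 1356000 C.
n(e⁻) = Q/F = 1356000 / 96485 = 14.06 mol.
2 electrons are transferred per Cl₂ molecule, so n(Cl₂) = 14.06 / 2 = 7.028 mol.
V = nRT/P = (7.028 × 8.314 × 365) / (103 × 10³ Pa) = 0.207 m³ = 207 L.

207 L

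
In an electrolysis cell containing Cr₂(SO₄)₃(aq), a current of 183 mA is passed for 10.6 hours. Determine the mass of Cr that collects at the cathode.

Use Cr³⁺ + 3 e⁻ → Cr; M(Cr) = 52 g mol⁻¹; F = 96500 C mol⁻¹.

Q = I·t = 0.1830 A × 38160 s = 6983 C.
n(e⁻) = Q/F = 6983 / 96500 = 0.07237 mol.
Cr³⁺ + 3 e⁻ → Cr, so n(Cr) = n(e⁻)/3 = 0.02412 mol.
m = n·M = 0.02412 × 52 = 1.25 g.

1.25 g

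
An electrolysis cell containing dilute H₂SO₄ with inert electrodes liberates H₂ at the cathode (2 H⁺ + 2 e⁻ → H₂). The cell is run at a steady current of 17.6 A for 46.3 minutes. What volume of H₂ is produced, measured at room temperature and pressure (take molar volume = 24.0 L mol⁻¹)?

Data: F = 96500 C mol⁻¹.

Q = I·t = 17.60 A × 2778.0 s = 48890 C.
n(e⁻) = Q/F = 48890 / 96500 = 0.5067 mol.
2 electrons are transferred per H₂ molecule, so n(H₂) = 0.5067 / 2 = 0.2533 mol.
V = n × V_m = 0.2533 × 24.0 = 6.08 L.

6.08 L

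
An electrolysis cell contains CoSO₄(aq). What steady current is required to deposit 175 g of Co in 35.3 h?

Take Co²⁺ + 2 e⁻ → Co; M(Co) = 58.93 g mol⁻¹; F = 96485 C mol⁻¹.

n(Co) = 175 / 58.93 = 2.970 mol.
n(e⁻) = 2 × 2.970 = 5.939 mol.
Q = n(e⁻)·F = 5.939 × 96485 = 573000 C.
I = Q/t = 573000 / 127080 s = 4.51 A.

4.51 A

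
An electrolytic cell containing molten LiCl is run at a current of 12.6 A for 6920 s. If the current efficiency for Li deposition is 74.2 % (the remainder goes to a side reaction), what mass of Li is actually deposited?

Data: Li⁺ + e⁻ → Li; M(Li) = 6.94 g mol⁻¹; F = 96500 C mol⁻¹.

Q = I·t = 12.60 × 6920.0 = 87190 C.
n(e⁻) = 87190/96500 = 0.9035 mol; theoretically n(Li) = 0.9035/1 = 0.9035 mol, m_theo = 6.271 g.
At 74.2 % efficiency, m_actual = 0.742 × 6.271 = 4.65 g.

4.65 g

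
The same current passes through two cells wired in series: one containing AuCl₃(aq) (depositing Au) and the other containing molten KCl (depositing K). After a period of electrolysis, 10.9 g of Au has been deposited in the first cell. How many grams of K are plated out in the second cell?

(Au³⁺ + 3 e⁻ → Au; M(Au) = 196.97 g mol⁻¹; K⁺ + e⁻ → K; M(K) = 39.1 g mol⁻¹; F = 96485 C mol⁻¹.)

n(Au) = 10.9 / 196.97 = 0.05534 mol.
Since Au³⁺ + 3 e⁻ → Au, n(e⁻) passed = 3 × 0.05534 = 0.1660 mol.
Cells in series carry the same charge, so the same 0.1660 mol of electrons passes through cell 2.
K⁺ + e⁻ → K, so n(K) = 0.1660 / 1 = 0.1660 mol.
m(K) = 0.1660 × 39.1 = 6.49 g.

6.49 g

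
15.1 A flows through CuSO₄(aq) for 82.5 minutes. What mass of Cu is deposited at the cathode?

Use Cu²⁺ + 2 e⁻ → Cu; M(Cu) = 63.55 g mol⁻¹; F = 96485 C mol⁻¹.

Q = I·t = 15.10 A × 4950.0 s = 74740 C.
n(e⁻) = Q/F = 74740 / 96485 = 0.7747 mol.
Cu²⁺ + 2 e⁻ → Cu, so n(Cu) = n(e⁻)/2 = 0.3873 mol.
m = n·M = 0.3873 × 63.55 = 24.6 g.

24.6 g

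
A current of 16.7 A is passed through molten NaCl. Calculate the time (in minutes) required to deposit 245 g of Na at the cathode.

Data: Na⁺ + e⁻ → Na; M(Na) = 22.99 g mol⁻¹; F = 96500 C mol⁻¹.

1030 min

n(Na) = m/M = 245 / 22.99 = 10.66 mol.
Each Na atom requires 1 electron, so n(e⁻) = 1 × 10.66 = 10.66 mol.
Q = n(e⁻)·F = 10.66 × 96500 = 1028000 C.
t = Q/I = 1028000 / 16.70 A = 61580 s = 1030 min.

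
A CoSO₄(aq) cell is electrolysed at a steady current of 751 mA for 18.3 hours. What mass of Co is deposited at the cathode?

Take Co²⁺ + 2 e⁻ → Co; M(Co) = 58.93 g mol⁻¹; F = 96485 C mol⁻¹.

15.1 g

Q = I·t = 0.7510 A × 65880 s = 49480 C.
n(e⁻) = Q/F = 49480 / 96485 = 0.5128 mol.
Co²⁺ + 2 e⁻ → Co, so n(Co) = n(e⁻)/2 = 0.2564 mol.
m = n·M = 0.2564 × 58.93 = 15.1 g.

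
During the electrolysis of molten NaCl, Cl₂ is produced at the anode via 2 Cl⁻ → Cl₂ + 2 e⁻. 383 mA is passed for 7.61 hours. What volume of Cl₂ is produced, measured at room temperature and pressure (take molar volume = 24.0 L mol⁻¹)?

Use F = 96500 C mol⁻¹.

1.30 L

Q = I·t = 0.3830 A × 27396 s = 10490 C.
n(e⁻) = Q/F = 10490 / 96500 = 0.1087 mol.
2 electrons are transferred per Cl₂ molecule, so n(Cl₂) = 0.1087 / 2 = 0.05437 mol.
V = n × V_m = 0.05437 × 24.0 = 1.30 L.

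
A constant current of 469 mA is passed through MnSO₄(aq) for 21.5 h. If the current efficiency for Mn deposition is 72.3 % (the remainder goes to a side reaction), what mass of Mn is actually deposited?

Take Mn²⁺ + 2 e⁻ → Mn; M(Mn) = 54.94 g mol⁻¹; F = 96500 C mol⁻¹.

7.47 g

Q = I·t = 0.4690 × 77400 = 36300 C.
n(e⁻) = 36300/96500 = 0.3762 mol; theoretically n(Mn) = 0.3762/2 = 0.1881 mol, m_theo = 10.33 g.
At 72.3 % efficiency, m_actual = 0.723 × 10.33 = 7.47 g.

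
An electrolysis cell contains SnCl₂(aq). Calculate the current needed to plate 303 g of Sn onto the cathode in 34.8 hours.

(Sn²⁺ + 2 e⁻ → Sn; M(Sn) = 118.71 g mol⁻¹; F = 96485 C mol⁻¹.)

n(Sn) = 303 / 118.71 = 2.552 mol.
n(e⁻) = 2 × 2.552 = 5.105 mol.
Q = n(e⁻)·F = 5.105 × 96485 = 492500 C.
I = Q/t = 492500 / 125280 s = 3.93 A.

3.93 A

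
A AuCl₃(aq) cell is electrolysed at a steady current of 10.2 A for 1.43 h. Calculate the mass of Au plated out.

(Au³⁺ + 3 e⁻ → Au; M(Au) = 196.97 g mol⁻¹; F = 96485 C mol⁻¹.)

35.7 g

Q = I·t = 10.20 A × 5148.0 s = 52510 C.
n(e⁻) = Q/F = 52510 / 96485 = 0.5442 mol.
Au³⁺ + 3 e⁻ → Au, so n(Au) = n(e⁻)/3 = 0.1814 mol.
m = n·M = 0.1814 × 196.97 = 35.7 g.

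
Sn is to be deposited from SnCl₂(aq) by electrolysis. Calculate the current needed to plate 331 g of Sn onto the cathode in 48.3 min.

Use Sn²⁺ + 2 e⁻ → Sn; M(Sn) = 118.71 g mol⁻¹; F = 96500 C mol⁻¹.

n(Sn) = 331 / 118.71 = 2.788 mol.
n(e⁻) = 2 × 2.788 = 5.577 mol.
Q = n(e⁻)·F = 5.577 × 96500 = 538100 C.
I = Q/t = 538100 / 2898.0 s = 186 A.

186 A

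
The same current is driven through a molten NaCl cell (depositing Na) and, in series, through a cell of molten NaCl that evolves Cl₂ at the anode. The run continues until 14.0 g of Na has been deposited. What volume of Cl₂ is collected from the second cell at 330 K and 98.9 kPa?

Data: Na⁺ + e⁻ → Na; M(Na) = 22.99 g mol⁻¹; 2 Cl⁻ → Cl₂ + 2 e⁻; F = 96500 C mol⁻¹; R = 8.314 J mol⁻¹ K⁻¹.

n(Na) = 14.0 / 22.99 = 0.6090 mol, so n(e⁻) = 1 × 0.6090 = 0.6090 mol.
The cells are in series, so the same 0.6090 mol of electrons passes through the second cell.
2 Cl⁻ → Cl₂ + 2 e⁻ — 2 mol e⁻ per mol Cl₂, so n(Cl₂) = 0.6090/2 = 0.3045 mol.
V = nRT/P = (0.3045 × 8.314 × 330) / (98.9 × 10³) = 0.00845 m³ = 8.45 L.

8.45 L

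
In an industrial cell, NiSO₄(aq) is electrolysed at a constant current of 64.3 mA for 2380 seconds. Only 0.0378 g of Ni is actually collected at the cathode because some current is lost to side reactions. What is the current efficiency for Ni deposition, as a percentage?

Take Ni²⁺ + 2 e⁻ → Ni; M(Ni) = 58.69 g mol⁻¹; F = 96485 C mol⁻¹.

81.2 %

Q = I·t = 0.06430 × 2380.0 = 153.0 C; n(e⁻) = 153.0/96485 = 0.001586 mol.
Theoretical n(Ni) = n(e⁻)/2 = 0.0007930 mol, i.e. m_theo = 0.0007930 × 58.69 = 0.04654 g.
Efficiency = m_actual / m_theo = 0.0378 / 0.04654 = 81.2 %.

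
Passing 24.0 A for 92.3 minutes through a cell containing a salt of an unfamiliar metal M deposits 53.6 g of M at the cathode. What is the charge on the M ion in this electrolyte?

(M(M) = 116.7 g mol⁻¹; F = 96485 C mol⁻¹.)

Q = I·t = 24.00 A × 5538.0 s = 132900 C, so n(e⁻) = 132900/96485 = 1.378 mol.
n(M) deposited = 53.6 / 116.7 = 0.4593 mol.
Electrons per atom = n(e⁻)/n(M) = 1.378 / 0.4593 = 3.00 ≈ 3, so the ion is M³⁺.

+3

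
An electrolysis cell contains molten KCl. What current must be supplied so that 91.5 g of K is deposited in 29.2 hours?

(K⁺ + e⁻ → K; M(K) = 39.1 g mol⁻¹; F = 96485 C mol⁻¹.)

2.15 A

n(K) = 91.5 / 39.1 = 2.340 mol.
n(e⁻) = 1 × 2.340 = 2.340 mol.
Q = n(e⁻)·F = 2.340 × 96485 = 225800 C.
I = Q/t = 225800 / 105120 s = 2.15 A.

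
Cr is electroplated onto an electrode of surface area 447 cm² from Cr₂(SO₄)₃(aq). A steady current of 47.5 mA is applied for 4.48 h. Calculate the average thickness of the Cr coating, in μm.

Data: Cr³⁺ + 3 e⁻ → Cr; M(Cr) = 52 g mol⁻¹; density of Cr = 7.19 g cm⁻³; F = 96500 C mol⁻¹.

0.428 μm

Q = I·t = 0.04750 × 16128 = 766.1 C; n(e⁻) = 0.007939 mol.
n(Cr) = n(e⁻)/3 = 0.002646 mol, so m = 0.002646 × 52 = 0.1376 g.
Volume = m/ρ = 0.1376 / 7.19 = 0.01914 cm³.
Thickness = V/A = 0.01914 / 447 = 4.28 × 10⁻⁵ cm = 0.428 μm.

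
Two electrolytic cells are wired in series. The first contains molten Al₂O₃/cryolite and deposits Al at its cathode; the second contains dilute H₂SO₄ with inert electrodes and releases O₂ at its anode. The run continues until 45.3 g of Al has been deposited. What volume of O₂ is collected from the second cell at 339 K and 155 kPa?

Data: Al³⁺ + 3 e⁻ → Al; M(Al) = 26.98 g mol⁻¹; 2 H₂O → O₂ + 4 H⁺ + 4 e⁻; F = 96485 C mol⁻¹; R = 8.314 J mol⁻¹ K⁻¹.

22.9 L

n(Al) = 45.3 / 26.98 = 1.679 mol, so n(e⁻) = 3 × 1.679 = 5.037 mol.
The cells are in series, so the same 5.037 mol of electrons passes through the second cell.
2 H₂O → O₂ + 4 H⁺ + 4 e⁻ — 4 mol e⁻ per mol O₂, so n(O₂) = 5.037/4 = 1.259 mol.
V = nRT/P = (1.259 × 8.314 × 339) / (155 × 10³) = 0.0229 m³ = 22.9 L.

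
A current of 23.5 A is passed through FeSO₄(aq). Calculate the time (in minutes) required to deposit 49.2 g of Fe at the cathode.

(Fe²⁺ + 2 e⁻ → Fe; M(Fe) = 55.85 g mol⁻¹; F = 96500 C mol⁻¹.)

121 min

n(Fe) = m/M = 49.2 / 55.85 = 0.8809 mol.
Each Fe atom requires 2 electrons, so n(e⁻) = 2 × 0.8809 = 1.762 mol.
Q = n(e⁻)·F = 1.762 × 96500 = 170000 C.
t = Q/I = 170000 / 23.50 A = 7235 s = 121 min.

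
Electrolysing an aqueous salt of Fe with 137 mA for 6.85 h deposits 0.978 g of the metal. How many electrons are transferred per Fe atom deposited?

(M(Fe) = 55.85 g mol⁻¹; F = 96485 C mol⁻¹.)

2

Q = I·t = 0.1370 A × 24660 s = 3378 C, so n(e⁻) = 3378/96485 = 0.03501 mol.
n(Fe) deposited = 0.978 / 55.85 = 0.01751 mol.
Electrons per atom = n(e⁻)/n(Fe) = 0.03501 / 0.01751 = 2.00 ≈ 2, so the ion is Fe²⁺.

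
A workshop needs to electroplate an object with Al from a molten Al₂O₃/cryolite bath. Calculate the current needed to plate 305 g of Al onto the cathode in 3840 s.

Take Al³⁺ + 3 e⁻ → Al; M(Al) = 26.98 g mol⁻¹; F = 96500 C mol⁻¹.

852 A

n(Al) = 305 / 26.98 = 11.30 mol.
n(e⁻) = 3 × 11.30 = 33.91 mol.
Q = n(e⁻)·F = 33.91 × 96500 = 3273000 C.
I = Q/t = 3273000 / 3840.0 s = 852 A.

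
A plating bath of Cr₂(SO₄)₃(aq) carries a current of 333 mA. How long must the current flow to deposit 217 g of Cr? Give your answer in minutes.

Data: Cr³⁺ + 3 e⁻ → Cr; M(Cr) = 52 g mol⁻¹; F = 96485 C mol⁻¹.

n(Cr) = m/M = 217 / 52 = 4.173 mol.
Each Cr atom requires 3 electrons, so n(e⁻) = 3 × 4.173 = 12.52 mol.
Q = n(e⁻)·F = 12.52 × 96485 = 1208000 C.
t = Q/I = 1208000 / 0.3330 A = 3627000 s = 60500 min.

60500 min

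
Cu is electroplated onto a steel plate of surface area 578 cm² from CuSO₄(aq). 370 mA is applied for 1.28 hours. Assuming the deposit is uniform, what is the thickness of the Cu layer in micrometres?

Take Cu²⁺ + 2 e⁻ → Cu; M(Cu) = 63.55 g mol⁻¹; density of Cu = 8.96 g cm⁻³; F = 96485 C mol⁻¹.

1.08 μm

Q = I·t = 0.3700 × 4608.0 = 1705 C; n(e⁻) = 0.01767 mol.
n(Cu) = n(e⁻)/2 = 0.008835 mol, so m = 0.008835 × 63.55 = 0.5615 g.
Volume = m/ρ = 0.5615 / 8.96 = 0.06267 cm³.
Thickness = V/A = 0.06267 / 578 = 1.08 × 10⁻⁴ cm = 1.08 μm.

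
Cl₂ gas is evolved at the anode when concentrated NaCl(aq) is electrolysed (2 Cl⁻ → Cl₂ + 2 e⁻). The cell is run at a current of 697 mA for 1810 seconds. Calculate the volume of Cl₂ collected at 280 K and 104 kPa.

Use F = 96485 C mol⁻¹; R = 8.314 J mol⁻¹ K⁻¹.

Q = I·t = 0.6970 A × 1810.0 s = 1262 C.
n(e⁻) = Q/F = 1262 / 96485 = 0.01308 mol.
2 electrons are transferred per Cl₂ molecule, so n(Cl₂) = 0.01308 / 2 = 0.006538 mol.
V = nRT/P = (0.006538 × 8.314 × 280) / (104 × 10³ Pa) = 1.46 × 10⁻⁴ m³ = 0.146 L.

0.146 L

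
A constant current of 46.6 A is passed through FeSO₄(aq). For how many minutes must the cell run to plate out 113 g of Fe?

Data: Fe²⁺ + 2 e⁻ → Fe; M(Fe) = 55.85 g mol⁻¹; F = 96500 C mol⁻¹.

140 min

n(Fe) = m/M = 113 / 55.85 = 2.023 mol.
Each Fe atom requires 2 electrons, so n(e⁻) = 2 × 2.023 = 4.047 mol.
Q = n(e⁻)·F = 4.047 × 96500 = 390500 C.
t = Q/I = 390500 / 46.60 A = 8380 s = 140 min.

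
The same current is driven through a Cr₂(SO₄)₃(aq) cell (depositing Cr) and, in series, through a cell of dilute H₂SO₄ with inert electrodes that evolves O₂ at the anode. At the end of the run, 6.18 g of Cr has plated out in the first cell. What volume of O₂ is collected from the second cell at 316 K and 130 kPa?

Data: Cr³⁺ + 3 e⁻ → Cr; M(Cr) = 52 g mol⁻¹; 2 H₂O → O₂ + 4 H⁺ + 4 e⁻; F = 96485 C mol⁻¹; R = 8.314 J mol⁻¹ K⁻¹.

n(Cr) = 6.18 / 52 = 0.1188 mol, so n(e⁻) = 3 × 0.1188 = 0.3565 mol.
The cells are in series, so the same 0.3565 mol of electrons passes through the second cell.
2 H₂O → O₂ + 4 H⁺ + 4 e⁻ — 4 mol e⁻ per mol O₂, so n(O₂) = 0.3565/4 = 0.08913 mol.
V = nRT/P = (0.08913 × 8.314 × 316) / (130 × 10³) = 0.00180 m³ = 1.80 L.

1.80 L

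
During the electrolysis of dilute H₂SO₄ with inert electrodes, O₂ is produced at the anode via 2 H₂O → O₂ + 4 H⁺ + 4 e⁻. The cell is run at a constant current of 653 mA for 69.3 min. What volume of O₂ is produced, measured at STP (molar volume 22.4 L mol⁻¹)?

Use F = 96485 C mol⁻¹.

Q = I·t = 0.6530 A × 4158.0 s = 2715 C.
n(e⁻) = Q/F = 2715 / 96485 = 0.02814 mol.
4 electrons are transferred per O₂ molecule, so n(O₂) = 0.02814 / 4 = 0.007035 mol.
V = n × V_m = 0.007035 × 22.4 = 0.158 L.

0.158 L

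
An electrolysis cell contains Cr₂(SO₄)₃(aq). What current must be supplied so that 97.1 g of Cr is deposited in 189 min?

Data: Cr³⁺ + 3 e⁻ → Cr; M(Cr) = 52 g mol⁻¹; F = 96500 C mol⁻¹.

47.7 A

n(Cr) = 97.1 / 52 = 1.867 mol.
n(e⁻) = 3 × 1.867 = 5.602 mol.
Q = n(e⁻)·F = 5.602 × 96500 = 540600 C.
I = Q/t = 540600 / 11340 s = 47.7 A.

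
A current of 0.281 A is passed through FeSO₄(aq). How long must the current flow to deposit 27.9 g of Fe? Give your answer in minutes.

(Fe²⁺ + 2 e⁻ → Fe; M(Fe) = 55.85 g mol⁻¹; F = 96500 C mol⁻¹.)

n(Fe) = m/M = 27.9 / 55.85 = 0.4996 mol.
Each Fe atom requires 2 electrons, so n(e⁻) = 2 × 0.4996 = 0.9991 mol.
Q = n(e⁻)·F = 0.9991 × 96500 = 96410 C.
t = Q/I = 96410 / 0.2810 A = 343100 s = 5720 min.

5720 min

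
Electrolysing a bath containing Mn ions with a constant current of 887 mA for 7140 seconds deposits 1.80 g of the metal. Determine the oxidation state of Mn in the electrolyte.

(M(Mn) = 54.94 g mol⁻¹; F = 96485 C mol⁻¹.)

Q = I·t = 0.8870 A × 7140.0 s = 6333 C, so n(e⁻) = 6333/96485 = 0.06564 mol.
n(Mn) deposited = 1.80 / 54.94 = 0.03276 mol.
Electrons per atom = n(e⁻)/n(Mn) = 0.06564 / 0.03276 = 2.00 ≈ 2, so the ion is Mn²⁺.

+2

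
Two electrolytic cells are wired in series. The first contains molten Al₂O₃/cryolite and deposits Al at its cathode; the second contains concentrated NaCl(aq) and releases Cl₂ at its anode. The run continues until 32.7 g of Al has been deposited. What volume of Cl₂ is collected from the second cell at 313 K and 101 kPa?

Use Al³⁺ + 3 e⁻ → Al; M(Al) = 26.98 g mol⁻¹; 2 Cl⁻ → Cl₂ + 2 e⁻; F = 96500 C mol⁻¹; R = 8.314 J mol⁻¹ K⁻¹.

46.8 L

n(Al) = 32.7 / 26.98 = 1.212 mol, so n(e⁻) = 3 × 1.212 = 3.636 mol.
The cells are in series, so the same 3.636 mol of electrons passes through the second cell.
2 Cl⁻ → Cl₂ + 2 e⁻ — 2 mol e⁻ per mol Cl₂, so n(Cl₂) = 3.636/2 = 1.818 mol.
V = nRT/P = (1.818 × 8.314 × 313) / (101 × 10³) = 0.0468 m³ = 46.8 L.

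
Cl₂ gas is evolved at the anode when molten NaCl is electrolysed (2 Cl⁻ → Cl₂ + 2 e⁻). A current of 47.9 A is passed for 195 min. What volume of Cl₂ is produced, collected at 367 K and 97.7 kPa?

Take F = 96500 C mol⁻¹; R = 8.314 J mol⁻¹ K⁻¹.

Q = I·t = 47.90 A × 11700 s = 560400 C.
n(e⁻) = Q/F = 560400 / 96500 = 5.808 mol.
2 electrons are transferred per Cl₂ molecule, so n(Cl₂) = 5.808 / 2 = 2.904 mol.
V = nRT/P = (2.904 × 8.314 × 367) / (97.7 × 10³ Pa) = 0.0907 m³ = 90.7 L.

90.7 L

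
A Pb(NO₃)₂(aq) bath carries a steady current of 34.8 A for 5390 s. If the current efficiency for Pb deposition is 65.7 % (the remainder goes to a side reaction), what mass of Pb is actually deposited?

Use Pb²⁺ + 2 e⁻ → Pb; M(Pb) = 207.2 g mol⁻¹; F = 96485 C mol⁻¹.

132 g

Q = I·t = 34.80 × 5390.0 = 187600 C.
n(e⁻) = 187600/96485 = 1.944 mol; theoretically n(Pb) = 1.944/2 = 0.9720 mol, m_theo = 201.4 g.
At 65.7 % efficiency, m_actual = 0.657 × 201.4 = 132 g.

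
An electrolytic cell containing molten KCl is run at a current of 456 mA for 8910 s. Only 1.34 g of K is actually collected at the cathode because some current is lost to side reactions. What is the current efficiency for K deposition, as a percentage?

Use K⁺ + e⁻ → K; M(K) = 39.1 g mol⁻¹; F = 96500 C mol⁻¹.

81.4 %

Q = I·t = 0.4560 × 8910.0 = 4063 C; n(e⁻) = 4063/96500 = 0.04210 mol.
Theoretical n(K) = n(e⁻)/1 = 0.04210 mol, i.e. m_theo = 0.04210 × 39.1 = 1.646 g.
Efficiency = m_actual / m_theo = 1.34 / 1.646 = 81.4 %.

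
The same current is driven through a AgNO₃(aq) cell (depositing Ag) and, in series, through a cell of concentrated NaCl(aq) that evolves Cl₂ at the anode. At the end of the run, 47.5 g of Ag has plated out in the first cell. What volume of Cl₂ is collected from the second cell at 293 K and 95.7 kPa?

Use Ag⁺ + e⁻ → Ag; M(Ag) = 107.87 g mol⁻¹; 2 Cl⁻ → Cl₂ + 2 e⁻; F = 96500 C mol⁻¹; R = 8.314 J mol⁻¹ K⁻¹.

5.60 L

n(Ag) = 47.5 / 107.87 = 0.4403 mol, so n(e⁻) = 1 × 0.4403 = 0.4403 mol.
The cells are in series, so the same 0.4403 mol of electrons passes through the second cell.
2 Cl⁻ → Cl₂ + 2 e⁻ — 2 mol e⁻ per mol Cl₂, so n(Cl₂) = 0.4403/2 = 0.2202 mol.
V = nRT/P = (0.2202 × 8.314 × 293) / (95.7 × 10³) = 0.00560 m³ = 5.60 L.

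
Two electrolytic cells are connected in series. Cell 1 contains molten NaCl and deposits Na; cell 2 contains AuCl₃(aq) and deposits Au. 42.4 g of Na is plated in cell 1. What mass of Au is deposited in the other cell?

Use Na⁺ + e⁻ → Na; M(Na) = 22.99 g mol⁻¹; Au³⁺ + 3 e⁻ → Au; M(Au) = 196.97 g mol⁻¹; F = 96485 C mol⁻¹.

n(Na) = 42.4 / 22.99 = 1.844 mol.
Since Na⁺ + e⁻ → Na, n(e⁻) passed = 1 × 1.844 = 1.844 mol.
Cells in series carry the same charge, so the same 1.844 mol of electrons passes through cell 2.
Au³⁺ + 3 e⁻ → Au, so n(Au) = 1.844 / 3 = 0.6148 mol.
m(Au) = 0.6148 × 196.97 = 121 g.

121 g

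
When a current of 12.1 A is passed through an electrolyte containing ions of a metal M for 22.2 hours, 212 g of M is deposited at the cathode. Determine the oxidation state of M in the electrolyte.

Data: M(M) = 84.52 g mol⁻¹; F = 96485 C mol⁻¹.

Q = I·t = 12.10 A × 79920 s = 967000 C, so n(e⁻) = 967000/96485 = 10.02 mol.
n(M) deposited = 212 / 84.52 = 2.508 mol.
Electrons per atom = n(e⁻)/n(M) = 10.02 / 2.508 = 4.00 ≈ 4, so the ion is M⁴⁺.

+4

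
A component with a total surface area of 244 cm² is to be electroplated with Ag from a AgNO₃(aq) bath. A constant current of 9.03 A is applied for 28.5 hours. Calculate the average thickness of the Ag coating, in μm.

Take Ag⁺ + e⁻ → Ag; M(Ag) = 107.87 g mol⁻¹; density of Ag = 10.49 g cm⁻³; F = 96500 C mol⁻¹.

Q = I·t = 9.030 × 102600 = 926500 C; n(e⁻) = 9.601 mol.
n(Ag) = n(e⁻)/1 = 9.601 mol, so m = 9.601 × 107.87 = 1036 g.
Volume = m/ρ = 1036 / 10.49 = 98.73 cm³.
Thickness = V/A = 98.73 / 244 = 0.405 cm = 4050 μm.

4050 μm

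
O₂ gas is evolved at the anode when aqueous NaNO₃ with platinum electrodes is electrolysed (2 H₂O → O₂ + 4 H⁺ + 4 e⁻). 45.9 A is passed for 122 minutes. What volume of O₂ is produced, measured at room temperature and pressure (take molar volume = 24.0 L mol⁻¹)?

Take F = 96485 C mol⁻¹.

Q = I·t = 45.90 A × 7320.0 s = 336000 C.
n(e⁻) = Q/F = 336000 / 96485 = 3.482 mol.
4 electrons are transferred per O₂ molecule, so n(O₂) = 3.482 / 4 = 0.8706 mol.
V = n × V_m = 0.8706 × 24.0 = 20.9 L.

20.9 L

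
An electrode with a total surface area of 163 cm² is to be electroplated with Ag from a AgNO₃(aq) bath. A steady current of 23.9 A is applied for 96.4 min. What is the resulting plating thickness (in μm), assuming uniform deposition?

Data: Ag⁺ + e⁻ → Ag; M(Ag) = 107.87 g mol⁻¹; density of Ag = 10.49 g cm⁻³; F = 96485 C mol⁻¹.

Q = I·t = 23.90 × 5784.0 = 138200 C; n(e⁻) = 1.433 mol.
n(Ag) = n(e⁻)/1 = 1.433 mol, so m = 1.433 × 107.87 = 154.5 g.
Volume = m/ρ = 154.5 / 10.49 = 14.73 cm³.
Thickness = V/A = 14.73 / 163 = 0.0904 cm = 904 μm.

904 μm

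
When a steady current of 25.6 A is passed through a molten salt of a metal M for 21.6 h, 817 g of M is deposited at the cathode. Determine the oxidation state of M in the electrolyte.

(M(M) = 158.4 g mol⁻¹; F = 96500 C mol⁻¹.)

+4

Q = I·t = 25.60 A × 77760 s = 1991000 C, so n(e⁻) = 1991000/96500 = 20.63 mol.
n(M) deposited = 817 / 158.4 = 5.158 mol.
Electrons per atom = n(e⁻)/n(M) = 20.63 / 5.158 = 4.00 ≈ 4, so the ion is M⁴⁺.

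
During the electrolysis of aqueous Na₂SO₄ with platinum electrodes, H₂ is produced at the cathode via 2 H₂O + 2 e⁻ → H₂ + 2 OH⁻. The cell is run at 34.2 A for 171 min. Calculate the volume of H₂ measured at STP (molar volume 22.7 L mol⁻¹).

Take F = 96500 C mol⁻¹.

Q = I·t = 34.20 A × 10260 s = 350900 C.
n(e⁻) = Q/F = 350900 / 96500 = 3.636 mol.
2 electrons are transferred per H₂ molecule, so n(H₂) = 3.636 / 2 = 1.818 mol.
V = n × V_m = 1.818 × 22.7 = 41.3 L.

41.3 L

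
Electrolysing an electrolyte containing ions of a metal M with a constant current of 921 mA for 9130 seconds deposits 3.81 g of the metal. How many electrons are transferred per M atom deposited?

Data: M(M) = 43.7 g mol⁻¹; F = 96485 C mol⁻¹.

1

Q = I·t = 0.9210 A × 9130.0 s = 8409 C, so n(e⁻) = 8409/96485 = 0.08715 mol.
n(M) deposited = 3.81 / 43.7 = 0.08719 mol.
Electrons per atom = n(e⁻)/n(M) = 0.08715 / 0.08719 = 1.00 ≈ 1, so the ion is M⁺.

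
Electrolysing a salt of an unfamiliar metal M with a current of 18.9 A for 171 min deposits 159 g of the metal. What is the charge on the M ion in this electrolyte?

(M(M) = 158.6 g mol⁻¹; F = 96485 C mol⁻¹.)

+2

Q = I·t = 18.90 A × 10260 s = 193900 C, so n(e⁻) = 193900/96485 = 2.010 mol.
n(M) deposited = 159 / 158.6 = 1.003 mol.
Electrons per atom = n(e⁻)/n(M) = 2.010 / 1.003 = 2.00 ≈ 2, so the ion is M²⁺.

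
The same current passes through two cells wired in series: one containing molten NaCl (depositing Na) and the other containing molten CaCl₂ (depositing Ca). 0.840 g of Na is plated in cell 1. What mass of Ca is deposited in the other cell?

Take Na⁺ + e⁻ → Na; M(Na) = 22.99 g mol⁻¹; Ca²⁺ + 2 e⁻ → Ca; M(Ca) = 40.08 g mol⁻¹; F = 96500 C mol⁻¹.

0.732 g

n(Na) = 0.840 / 22.99 = 0.03654 mol.
Since Na⁺ + e⁻ → Na, n(e⁻) passed = 1 × 0.03654 = 0.03654 mol.
Cells in series carry the same charge, so the same 0.03654 mol of electrons passes through cell 2.
Ca²⁺ + 2 e⁻ → Ca, so n(Ca) = 0.03654 / 2 = 0.01827 mol.
m(Ca) = 0.01827 × 40.08 = 0.732 g.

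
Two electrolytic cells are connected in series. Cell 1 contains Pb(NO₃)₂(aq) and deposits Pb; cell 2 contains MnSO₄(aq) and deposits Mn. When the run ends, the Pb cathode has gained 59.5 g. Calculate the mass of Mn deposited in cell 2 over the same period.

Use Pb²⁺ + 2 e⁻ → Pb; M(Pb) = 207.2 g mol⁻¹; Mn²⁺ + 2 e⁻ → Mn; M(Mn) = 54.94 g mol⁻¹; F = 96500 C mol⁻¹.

15.8 g

n(Pb) = 59.5 / 207.2 = 0.2872 mol.
Since Pb²⁺ + 2 e⁻ → Pb, n(e⁻) passed = 2 × 0.2872 = 0.5743 mol.
Cells in series carry the same charge, so the same 0.5743 mol of electrons passes through cell 2.
Mn²⁺ + 2 e⁻ → Mn, so n(Mn) = 0.5743 / 2 = 0.2872 mol.
m(Mn) = 0.2872 × 54.94 = 15.8 g.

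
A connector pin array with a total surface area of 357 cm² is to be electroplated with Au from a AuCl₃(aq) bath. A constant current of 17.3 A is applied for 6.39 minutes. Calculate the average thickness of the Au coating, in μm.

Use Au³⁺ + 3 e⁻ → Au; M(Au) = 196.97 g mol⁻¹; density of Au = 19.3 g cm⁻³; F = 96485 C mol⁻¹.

Q = I·t = 17.30 × 383.40 = 6633 C; n(e⁻) = 0.06874 mol.
n(Au) = n(e⁻)/3 = 0.02291 mol, so m = 0.02291 × 196.97 = 4.514 g.
Volume = m/ρ = 4.514 / 19.3 = 0.2339 cm³.
Thickness = V/A = 0.2339 / 357 = 6.55 × 10⁻⁴ cm = 6.55 μm.

6.55 μm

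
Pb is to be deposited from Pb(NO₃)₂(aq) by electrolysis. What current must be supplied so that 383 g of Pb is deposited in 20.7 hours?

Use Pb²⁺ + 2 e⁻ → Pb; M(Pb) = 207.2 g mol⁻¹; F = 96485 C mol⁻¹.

4.79 A

n(Pb) = 383 / 207.2 = 1.848 mol.
n(e⁻) = 2 × 1.848 = 3.697 mol.
Q = n(e⁻)·F = 3.697 × 96485 = 356700 C.
I = Q/t = 356700 / 74520 s = 4.79 A.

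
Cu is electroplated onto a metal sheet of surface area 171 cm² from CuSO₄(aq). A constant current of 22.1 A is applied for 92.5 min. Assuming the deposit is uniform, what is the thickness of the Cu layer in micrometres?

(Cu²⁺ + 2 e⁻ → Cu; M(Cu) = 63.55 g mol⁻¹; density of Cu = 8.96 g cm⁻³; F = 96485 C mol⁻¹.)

Q = I·t = 22.10 × 5550.0 = 122700 C; n(e⁻) = 1.271 mol.
n(Cu) = n(e⁻)/2 = 0.6356 mol, so m = 0.6356 × 63.55 = 40.39 g.
Volume = m/ρ = 40.39 / 8.96 = 4.508 cm³.
Thickness = V/A = 4.508 / 171 = 0.0264 cm = 264 μm.

264 μm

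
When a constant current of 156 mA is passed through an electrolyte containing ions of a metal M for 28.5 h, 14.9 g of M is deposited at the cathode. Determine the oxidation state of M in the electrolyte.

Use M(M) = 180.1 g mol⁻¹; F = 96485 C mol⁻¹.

+2

Q = I·t = 0.1560 A × 102600 s = 16010 C, so n(e⁻) = 16010/96485 = 0.1659 mol.
n(M) deposited = 14.9 / 180.1 = 0.08273 mol.
Electrons per atom = n(e⁻)/n(M) = 0.1659 / 0.08273 = 2.01 ≈ 2, so the ion is M²⁺.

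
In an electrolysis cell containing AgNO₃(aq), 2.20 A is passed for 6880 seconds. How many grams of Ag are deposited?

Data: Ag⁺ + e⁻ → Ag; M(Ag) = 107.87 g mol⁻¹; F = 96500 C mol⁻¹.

Q = I·t = 2.200 A × 6880.0 s = 15140 C.
n(e⁻) = Q/F = 15140 / 96500 = 0.1568 mol.
Ag⁺ + e⁻ → Ag, so n(Ag) = n(e⁻)/1 = 0.1568 mol.
m = n·M = 0.1568 × 107.87 = 16.9 g.

16.9 g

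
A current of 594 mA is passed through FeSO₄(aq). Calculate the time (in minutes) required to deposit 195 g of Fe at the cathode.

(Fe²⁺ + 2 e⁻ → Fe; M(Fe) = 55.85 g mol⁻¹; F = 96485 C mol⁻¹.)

18900 min

n(Fe) = m/M = 195 / 55.85 = 3.491 mol.
Each Fe atom requires 2 electrons, so n(e⁻) = 2 × 3.491 = 6.983 mol.
Q = n(e⁻)·F = 6.983 × 96485 = 673800 C.
t = Q/I = 673800 / 0.5940 A = 1134000 s = 18900 min.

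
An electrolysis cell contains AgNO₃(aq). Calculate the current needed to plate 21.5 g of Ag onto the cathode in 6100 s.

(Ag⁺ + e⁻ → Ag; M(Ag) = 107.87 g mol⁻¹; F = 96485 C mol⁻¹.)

3.15 A

n(Ag) = 21.5 / 107.87 = 0.1993 mol.
n(e⁻) = 1 × 0.1993 = 0.1993 mol.
Q = n(e⁻)·F = 0.1993 × 96485 = 19230 C.
I = Q/t = 19230 / 6100.0 s = 3.15 A.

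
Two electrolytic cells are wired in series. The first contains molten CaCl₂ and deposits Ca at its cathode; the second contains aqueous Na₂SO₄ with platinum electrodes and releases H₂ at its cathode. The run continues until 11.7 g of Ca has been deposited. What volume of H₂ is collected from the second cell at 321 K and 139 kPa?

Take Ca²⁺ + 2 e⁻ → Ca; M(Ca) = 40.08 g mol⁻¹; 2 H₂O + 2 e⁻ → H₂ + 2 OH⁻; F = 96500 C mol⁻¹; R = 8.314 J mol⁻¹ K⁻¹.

n(Ca) = 11.7 / 40.08 = 0.2919 mol, so n(e⁻) = 2 × 0.2919 = 0.5838 mol.
The cells are in series, so the same 0.5838 mol of electrons passes through the second cell.
2 H₂O + 2 e⁻ → H₂ + 2 OH⁻ — 2 mol e⁻ per mol H₂, so n(H₂) = 0.5838/2 = 0.2919 mol.
V = nRT/P = (0.2919 × 8.314 × 321) / (139 × 10³) = 0.00560 m³ = 5.60 L.

5.60 L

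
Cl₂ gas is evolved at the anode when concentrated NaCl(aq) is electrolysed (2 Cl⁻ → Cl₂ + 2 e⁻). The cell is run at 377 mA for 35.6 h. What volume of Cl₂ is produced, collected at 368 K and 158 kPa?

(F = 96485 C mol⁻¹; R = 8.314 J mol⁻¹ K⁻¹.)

4.85 L

Q = I·t = 0.3770 A × 128160 s = 48320 C.
n(e⁻) = Q/F = 48320 / 96485 = 0.5008 mol.
2 electrons are transferred per Cl₂ molecule, so n(Cl₂) = 0.5008 / 2 = 0.2504 mol.
V = nRT/P = (0.2504 × 8.314 × 368) / (158 × 10³ Pa) = 0.00485 m³ = 4.85 L.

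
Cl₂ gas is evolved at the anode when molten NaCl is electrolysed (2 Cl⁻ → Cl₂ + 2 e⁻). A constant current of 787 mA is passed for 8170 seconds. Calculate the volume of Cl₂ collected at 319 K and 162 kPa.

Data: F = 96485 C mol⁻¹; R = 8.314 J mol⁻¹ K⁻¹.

0.545 L

Q = I·t = 0.7870 A × 8170.0 s = 6430 C.
n(e⁻) = Q/F = 6430 / 96485 = 0.06664 mol.
2 electrons are transferred per Cl₂ molecule, so n(Cl₂) = 0.06664 / 2 = 0.03332 mol.
V = nRT/P = (0.03332 × 8.314 × 319) / (162 × 10³ Pa) = 5.45 × 10⁻⁴ m³ = 0.545 L.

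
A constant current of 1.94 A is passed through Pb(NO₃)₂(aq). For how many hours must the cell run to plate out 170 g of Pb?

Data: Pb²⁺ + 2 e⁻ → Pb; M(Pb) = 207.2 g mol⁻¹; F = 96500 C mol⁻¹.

n(Pb) = m/M = 170 / 207.2 = 0.8205 mol.
Each Pb atom requires 2 electrons, so n(e⁻) = 2 × 0.8205 = 1.641 mol.
Q = n(e⁻)·F = 1.641 × 96500 = 158300 C.
t = Q/I = 158300 / 1.940 A = 81620 s = 22.7 h.

22.7 h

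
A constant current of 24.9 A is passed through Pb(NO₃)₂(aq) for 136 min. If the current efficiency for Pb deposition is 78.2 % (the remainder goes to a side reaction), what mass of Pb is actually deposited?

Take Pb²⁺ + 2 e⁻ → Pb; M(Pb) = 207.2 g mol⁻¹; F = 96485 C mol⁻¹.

171 g

Q = I·t = 24.90 × 8160.0 = 203200 C.
n(e⁻) = 203200/96485 = 2.106 mol; theoretically n(Pb) = 2.106/2 = 1.053 mol, m_theo = 218.2 g.
At 78.2 % efficiency, m_actual = 0.782 × 218.2 = 171 g.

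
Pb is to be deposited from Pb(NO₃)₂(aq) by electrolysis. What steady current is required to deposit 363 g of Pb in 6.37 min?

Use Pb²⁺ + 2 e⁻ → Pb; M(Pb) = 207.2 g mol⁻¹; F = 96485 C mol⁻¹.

n(Pb) = 363 / 207.2 = 1.752 mol.
n(e⁻) = 2 × 1.752 = 3.504 mol.
Q = n(e⁻)·F = 3.504 × 96485 = 338100 C.
I = Q/t = 338100 / 382.20 s = 885 A.

885 A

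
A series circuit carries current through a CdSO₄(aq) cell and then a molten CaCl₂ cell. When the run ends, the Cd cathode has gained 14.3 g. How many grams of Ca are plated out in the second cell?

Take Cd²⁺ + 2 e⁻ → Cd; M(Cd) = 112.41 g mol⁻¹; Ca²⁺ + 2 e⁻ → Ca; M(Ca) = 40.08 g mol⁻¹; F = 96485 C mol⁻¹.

5.10 g

n(Cd) = 14.3 / 112.41 = 0.1272 mol.
Since Cd²⁺ + 2 e⁻ → Cd, n(e⁻) passed = 2 × 0.1272 = 0.2544 mol.
Cells in series carry the same charge, so the same 0.2544 mol of electrons passes through cell 2.
Ca²⁺ + 2 e⁻ → Ca, so n(Ca) = 0.2544 / 2 = 0.1272 mol.
m(Ca) = 0.1272 × 40.08 = 5.10 g.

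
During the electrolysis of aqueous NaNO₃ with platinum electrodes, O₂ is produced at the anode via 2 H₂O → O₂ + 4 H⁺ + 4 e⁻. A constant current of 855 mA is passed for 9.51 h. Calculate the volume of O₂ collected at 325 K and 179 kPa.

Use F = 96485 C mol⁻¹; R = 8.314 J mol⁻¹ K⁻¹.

1.14 L

Q = I·t = 0.8550 A × 34236 s = 29270 C.
n(e⁻) = Q/F = 29270 / 96485 = 0.3034 mol.
4 electrons are transferred per O₂ molecule, so n(O₂) = 0.3034 / 4 = 0.07585 mol.
V = nRT/P = (0.07585 × 8.314 × 325) / (179 × 10³ Pa) = 0.00114 m³ = 1.14 L.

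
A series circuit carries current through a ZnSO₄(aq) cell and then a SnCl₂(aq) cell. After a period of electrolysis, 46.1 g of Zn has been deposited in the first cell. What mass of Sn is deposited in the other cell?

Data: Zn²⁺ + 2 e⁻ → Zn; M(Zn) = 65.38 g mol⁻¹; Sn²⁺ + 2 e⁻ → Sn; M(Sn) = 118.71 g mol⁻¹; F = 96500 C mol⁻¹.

n(Zn) = 46.1 / 65.38 = 0.7051 mol.
Since Zn²⁺ + 2 e⁻ → Zn, n(e⁻) passed = 2 × 0.7051 = 1.410 mol.
Cells in series carry the same charge, so the same 1.410 mol of electrons passes through cell 2.
Sn²⁺ + 2 e⁻ → Sn, so n(Sn) = 1.410 / 2 = 0.7051 mol.
m(Sn) = 0.7051 × 118.71 = 83.7 g.

83.7 g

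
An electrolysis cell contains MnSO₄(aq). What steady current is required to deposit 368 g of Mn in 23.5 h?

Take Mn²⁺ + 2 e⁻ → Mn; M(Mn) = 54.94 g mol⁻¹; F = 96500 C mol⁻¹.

15.3 A

n(Mn) = 368 / 54.94 = 6.698 mol.
n(e⁻) = 2 × 6.698 = 13.40 mol.
Q = n(e⁻)·F = 13.40 × 96500 = 1293000 C.
I = Q/t = 1293000 / 84600 s = 15.3 A.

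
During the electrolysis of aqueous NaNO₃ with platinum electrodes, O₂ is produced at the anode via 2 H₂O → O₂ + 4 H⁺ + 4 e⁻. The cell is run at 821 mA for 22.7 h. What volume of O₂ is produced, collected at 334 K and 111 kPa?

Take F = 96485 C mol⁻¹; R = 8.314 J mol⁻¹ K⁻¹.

Q = I·t = 0.8210 A × 81720 s = 67090 C.
n(e⁻) = Q/F = 67090 / 96485 = 0.6954 mol.
4 electrons are transferred per O₂ molecule, so n(O₂) = 0.6954 / 4 = 0.1738 mol.
V = nRT/P = (0.1738 × 8.314 × 334) / (111 × 10³ Pa) = 0.00435 m³ = 4.35 L.

4.35 L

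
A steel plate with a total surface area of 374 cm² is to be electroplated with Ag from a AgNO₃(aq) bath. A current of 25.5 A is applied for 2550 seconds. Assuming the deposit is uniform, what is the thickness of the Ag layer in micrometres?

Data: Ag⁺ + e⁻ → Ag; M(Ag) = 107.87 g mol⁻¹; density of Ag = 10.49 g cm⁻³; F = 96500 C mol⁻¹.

Q = I·t = 25.50 × 2550.0 = 65020 C; n(e⁻) = 0.6738 mol.
n(Ag) = n(e⁻)/1 = 0.6738 mol, so m = 0.6738 × 107.87 = 72.69 g.
Volume = m/ρ = 72.69 / 10.49 = 6.929 cm³.
Thickness = V/A = 6.929 / 374 = 0.0185 cm = 185 μm.

185 μm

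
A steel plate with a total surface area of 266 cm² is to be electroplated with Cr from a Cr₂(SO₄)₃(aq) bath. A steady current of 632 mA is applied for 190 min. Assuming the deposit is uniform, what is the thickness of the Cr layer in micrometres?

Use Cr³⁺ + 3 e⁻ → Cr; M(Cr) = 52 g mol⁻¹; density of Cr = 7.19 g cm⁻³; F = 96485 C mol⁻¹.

6.77 μm

Q = I·t = 0.6320 × 11400 = 7205 C; n(e⁻) = 0.07467 mol.
n(Cr) = n(e⁻)/3 = 0.02489 mol, so m = 0.02489 × 52 = 1.294 g.
Volume = m/ρ = 1.294 / 7.19 = 0.1800 cm³.
Thickness = V/A = 0.1800 / 266 = 6.77 × 10⁻⁴ cm = 6.77 μm.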